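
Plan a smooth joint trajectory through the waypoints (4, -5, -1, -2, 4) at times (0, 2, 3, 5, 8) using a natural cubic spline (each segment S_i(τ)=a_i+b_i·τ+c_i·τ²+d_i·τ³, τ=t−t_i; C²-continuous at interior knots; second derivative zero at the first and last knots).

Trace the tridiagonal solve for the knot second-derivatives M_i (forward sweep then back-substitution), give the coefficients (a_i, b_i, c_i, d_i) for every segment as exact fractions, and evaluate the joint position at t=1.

Δ: Δ0=-9/2, Δ1=4, Δ2=-1/2, Δ3=2
row 1: diag=6, rhs=51; c'=1/6, d'=17/2
row 2: denom=6−1·1/6=35/6; d'=(-27−1·17/2)/(35/6)=-213/35
row 3: denom=10−2·12/35=326/35; d'=(15−2·-213/35)/(326/35)=951/326
back: M3=951/326
back: M2=-213/35−12/35·951/326=-1155/163
back: M1=17/2−1/6·-1155/163=1578/163
M: M0=0, M1=1578/163, M2=-1155/163, M3=951/326, M4=0
seg 0: a=4, c=M0/2=0, d=(M1−M0)/(6·2)=263/326, b=Δ0−h0·(2M0+M1)/6=-2519/326
seg 1: a=-5, c=M1/2=789/163, d=(M2−M1)/(6·1)=-911/326, b=Δ1−h1·(2M1+M2)/6=637/326
seg 2: a=-1, c=M2/2=-1155/326, d=(M3−M2)/(6·2)=1087/1304, b=Δ2−h2·(2M2+M3)/6=530/163
seg 3: a=-2, c=M3/2=951/652, d=(M4−M3)/(6·3)=-317/1956, b=Δ3−h3·(2M3+M4)/6=-299/326
t_q=1 → seg 0, τ=1; S=4+-2519/326·τ+0·τ²+263/326·τ³=-476/163

  seg 0: a=4 b=-2519/326 c=0 d=263/326
  seg 1: a=-5 b=637/326 c=789/163 d=-911/326
  seg 2: a=-1 b=530/163 c=-1155/326 d=1087/1304
  seg 3: a=-2 b=-299/326 c=951/652 d=-317/1956
S(1) = -476/163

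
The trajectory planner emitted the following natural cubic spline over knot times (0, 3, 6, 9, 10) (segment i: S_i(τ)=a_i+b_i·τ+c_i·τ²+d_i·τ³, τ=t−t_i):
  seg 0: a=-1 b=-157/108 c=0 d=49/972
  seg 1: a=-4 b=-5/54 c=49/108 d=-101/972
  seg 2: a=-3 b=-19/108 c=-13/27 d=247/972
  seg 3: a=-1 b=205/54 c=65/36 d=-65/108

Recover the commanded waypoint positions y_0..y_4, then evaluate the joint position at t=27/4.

y_0 = S_0(0) = a_0 = -1
y_1 = S_1(0) = a_1 = -4
y_2 = S_2(0) = a_2 = -3
y_3 = S_3(0) = a_3 = -1
y_4 = S_3(1) = 4
t_q=27/4 is in segment 2 (τ=3/4); S_2(τ)=-2531/768

y_0=-1 y_1=-4 y_2=-3 y_3=-1 y_4=4
S(27/4) = -2531/768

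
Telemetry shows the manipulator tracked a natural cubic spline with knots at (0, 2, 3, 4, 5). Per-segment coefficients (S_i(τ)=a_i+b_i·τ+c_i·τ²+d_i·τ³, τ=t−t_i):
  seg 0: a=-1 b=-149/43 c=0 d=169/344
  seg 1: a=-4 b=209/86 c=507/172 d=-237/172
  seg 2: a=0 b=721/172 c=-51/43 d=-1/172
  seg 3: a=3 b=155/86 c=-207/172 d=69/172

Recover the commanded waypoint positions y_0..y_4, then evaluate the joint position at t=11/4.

y_0 = S_0(0) = a_0 = -1
y_1 = S_1(0) = a_1 = -4
y_2 = S_2(0) = a_2 = 0
y_3 = S_3(0) = a_3 = 3
y_4 = S_3(1) = 4
t_q=11/4 is in segment 1 (τ=3/4); S_1(τ)=-12115/11008

y_0=-1 y_1=-4 y_2=0 y_3=3 y_4=4
S(11/4) = -12115/11008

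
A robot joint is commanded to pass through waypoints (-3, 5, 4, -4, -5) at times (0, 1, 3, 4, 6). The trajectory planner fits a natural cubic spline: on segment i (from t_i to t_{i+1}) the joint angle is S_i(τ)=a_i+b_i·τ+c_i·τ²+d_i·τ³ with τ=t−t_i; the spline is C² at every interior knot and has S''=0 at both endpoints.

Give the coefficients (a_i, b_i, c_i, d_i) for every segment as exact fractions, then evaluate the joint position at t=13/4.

Δ: Δ0=8, Δ1=-1/2, Δ2=-8, Δ3=-1/2
row 1: diag=6, rhs=-51; c'=1/3, d'=-17/2
row 2: denom=6−2·1/3=16/3; d'=(-45−2·-17/2)/(16/3)=-21/4
row 3: denom=6−1·3/16=93/16; d'=(45−1·-21/4)/(93/16)=268/31
back: M3=268/31
back: M2=-21/4−3/16·268/31=-213/31
back: M1=-17/2−1/3·-213/31=-385/62
M: M0=0, M1=-385/62, M2=-213/31, M3=268/31, M4=0
seg 0: a=-3, c=M0/2=0, d=(M1−M0)/(6·1)=-385/372, b=Δ0−h0·(2M0+M1)/6=3361/372
seg 1: a=5, c=M1/2=-385/124, d=(M2−M1)/(6·2)=-41/744, b=Δ1−h1·(2M1+M2)/6=1103/186
seg 2: a=4, c=M2/2=-213/62, d=(M3−M2)/(6·1)=481/186, b=Δ2−h2·(2M2+M3)/6=-665/93
seg 3: a=-4, c=M3/2=134/31, d=(M4−M3)/(6·2)=-67/93, b=Δ3−h3·(2M3+M4)/6=-1165/186
t_q=13/4 → seg 2, τ=1/4; S=4+-665/93·τ+-213/62·τ²+481/186·τ³=8087/3968

  seg 0: a=-3 b=3361/372 c=0 d=-385/372
  seg 1: a=5 b=1103/186 c=-385/124 d=-41/744
  seg 2: a=4 b=-665/93 c=-213/62 d=481/186
  seg 3: a=-4 b=-1165/186 c=134/31 d=-67/93
S(13/4) = 8087/3968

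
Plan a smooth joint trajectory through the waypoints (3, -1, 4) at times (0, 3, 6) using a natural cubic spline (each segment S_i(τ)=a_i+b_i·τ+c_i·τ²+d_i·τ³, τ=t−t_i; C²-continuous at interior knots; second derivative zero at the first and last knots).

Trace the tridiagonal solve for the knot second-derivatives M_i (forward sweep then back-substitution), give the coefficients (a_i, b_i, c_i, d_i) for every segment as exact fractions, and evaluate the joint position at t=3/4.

  seg 0: a=3 b=-25/12 c=0 d=1/12
  seg 1: a=-1 b=1/6 c=3/4 d=-1/12
S(3/4) = 377/256

Δ: Δ0=-4/3, Δ1=5/3
row 1: diag=12, rhs=18; c'=1/4, d'=3/2
back: M1=3/2
M: M0=0, M1=3/2, M2=0
seg 0: a=3, c=M0/2=0, d=(M1−M0)/(6·3)=1/12, b=Δ0−h0·(2M0+M1)/6=-25/12
seg 1: a=-1, c=M1/2=3/4, d=(M2−M1)/(6·3)=-1/12, b=Δ1−h1·(2M1+M2)/6=1/6
t_q=3/4 → seg 0, τ=3/4; S=3+-25/12·τ+0·τ²+1/12·τ³=377/256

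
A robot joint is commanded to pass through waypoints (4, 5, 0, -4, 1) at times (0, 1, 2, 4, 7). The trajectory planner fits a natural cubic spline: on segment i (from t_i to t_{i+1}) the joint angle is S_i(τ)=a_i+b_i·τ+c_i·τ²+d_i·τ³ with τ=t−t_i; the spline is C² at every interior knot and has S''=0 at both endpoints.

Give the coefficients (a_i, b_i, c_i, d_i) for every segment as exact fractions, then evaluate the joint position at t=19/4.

Δ: Δ0=1, Δ1=-5, Δ2=-2, Δ3=5/3
row 1: diag=4, rhs=-36; c'=1/4, d'=-9
row 2: denom=6−1·1/4=23/4; d'=(18−1·-9)/(23/4)=108/23
row 3: denom=10−2·8/23=214/23; d'=(22−2·108/23)/(214/23)=145/107
back: M3=145/107
back: M2=108/23−8/23·145/107=452/107
back: M1=-9−1/4·452/107=-1076/107
M: M0=0, M1=-1076/107, M2=452/107, M3=145/107, M4=0
seg 0: a=4, c=M0/2=0, d=(M1−M0)/(6·1)=-538/321, b=Δ0−h0·(2M0+M1)/6=859/321
seg 1: a=5, c=M1/2=-538/107, d=(M2−M1)/(6·1)=764/321, b=Δ1−h1·(2M1+M2)/6=-755/321
seg 2: a=0, c=M2/2=226/107, d=(M3−M2)/(6·2)=-307/1284, b=Δ2−h2·(2M2+M3)/6=-1691/321
seg 3: a=-4, c=M3/2=145/214, d=(M4−M3)/(6·3)=-145/1926, b=Δ3−h3·(2M3+M4)/6=100/321
t_q=19/4 → seg 3, τ=3/4; S=-4+100/321·τ+145/214·τ²+-145/1926·τ³=-46799/13696

  seg 0: a=4 b=859/321 c=0 d=-538/321
  seg 1: a=5 b=-755/321 c=-538/107 d=764/321
  seg 2: a=0 b=-1691/321 c=226/107 d=-307/1284
  seg 3: a=-4 b=100/321 c=145/214 d=-145/1926
S(19/4) = -46799/13696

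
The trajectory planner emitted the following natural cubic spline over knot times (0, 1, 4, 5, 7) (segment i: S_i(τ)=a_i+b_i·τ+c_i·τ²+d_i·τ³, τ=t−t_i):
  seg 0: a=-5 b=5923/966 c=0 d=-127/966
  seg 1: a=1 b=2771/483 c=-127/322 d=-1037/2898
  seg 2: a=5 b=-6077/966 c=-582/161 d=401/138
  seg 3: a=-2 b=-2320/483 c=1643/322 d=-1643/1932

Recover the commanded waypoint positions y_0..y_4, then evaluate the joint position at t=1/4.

y_0=-5 y_1=1 y_2=5 y_3=-2 y_4=2
S(1/4) = -71493/20608

y_0 = S_0(0) = a_0 = -5
y_1 = S_1(0) = a_1 = 1
y_2 = S_2(0) = a_2 = 5
y_3 = S_3(0) = a_3 = -2
y_4 = S_3(2) = 2
t_q=1/4 is in segment 0 (τ=1/4); S_0(τ)=-71493/20608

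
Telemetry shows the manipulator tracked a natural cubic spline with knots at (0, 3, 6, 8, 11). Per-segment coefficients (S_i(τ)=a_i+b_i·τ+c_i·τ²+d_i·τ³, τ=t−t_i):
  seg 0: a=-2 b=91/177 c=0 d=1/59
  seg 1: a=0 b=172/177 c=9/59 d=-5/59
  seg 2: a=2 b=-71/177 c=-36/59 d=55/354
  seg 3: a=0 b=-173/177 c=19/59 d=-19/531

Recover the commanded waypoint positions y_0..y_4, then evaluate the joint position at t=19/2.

y_0=-2 y_1=0 y_2=2 y_3=0 y_4=-1
S(19/2) = -407/472

y_0 = S_0(0) = a_0 = -2
y_1 = S_1(0) = a_1 = 0
y_2 = S_2(0) = a_2 = 2
y_3 = S_3(0) = a_3 = 0
y_4 = S_3(3) = -1
t_q=19/2 is in segment 3 (τ=3/2); S_3(τ)=-407/472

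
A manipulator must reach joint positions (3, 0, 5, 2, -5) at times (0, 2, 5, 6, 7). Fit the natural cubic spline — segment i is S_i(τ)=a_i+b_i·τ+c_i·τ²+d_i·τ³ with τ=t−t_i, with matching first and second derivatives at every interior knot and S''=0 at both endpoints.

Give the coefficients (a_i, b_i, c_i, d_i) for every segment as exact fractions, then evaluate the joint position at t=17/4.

Δ: Δ0=-3/2, Δ1=5/3, Δ2=-3, Δ3=-7
row 1: diag=10, rhs=19; c'=3/10, d'=19/10
row 2: denom=8−3·3/10=71/10; d'=(-28−3·19/10)/(71/10)=-337/71
row 3: denom=4−1·10/71=274/71; d'=(-24−1·-337/71)/(274/71)=-1367/274
back: M3=-1367/274
back: M2=-337/71−10/71·-1367/274=-554/137
back: M1=19/10−3/10·-554/137=853/274
M: M0=0, M1=853/274, M2=-554/137, M3=-1367/274, M4=0
seg 0: a=3, c=M0/2=0, d=(M1−M0)/(6·2)=853/3288, b=Δ0−h0·(2M0+M1)/6=-1043/411
seg 1: a=0, c=M1/2=853/548, d=(M2−M1)/(6·3)=-1961/4932, b=Δ1−h1·(2M1+M2)/6=473/822
seg 2: a=5, c=M2/2=-277/137, d=(M3−M2)/(6·1)=-259/1644, b=Δ2−h2·(2M2+M3)/6=-1349/1644
seg 3: a=2, c=M3/2=-1367/548, d=(M4−M3)/(6·1)=1367/1644, b=Δ3−h3·(2M3+M4)/6=-4387/822
t_q=17/4 → seg 1, τ=9/4; S=0+473/822·τ+853/548·τ²+-1961/4932·τ³=162939/35072

  seg 0: a=3 b=-1043/411 c=0 d=853/3288
  seg 1: a=0 b=473/822 c=853/548 d=-1961/4932
  seg 2: a=5 b=-1349/1644 c=-277/137 d=-259/1644
  seg 3: a=2 b=-4387/822 c=-1367/548 d=1367/1644
S(17/4) = 162939/35072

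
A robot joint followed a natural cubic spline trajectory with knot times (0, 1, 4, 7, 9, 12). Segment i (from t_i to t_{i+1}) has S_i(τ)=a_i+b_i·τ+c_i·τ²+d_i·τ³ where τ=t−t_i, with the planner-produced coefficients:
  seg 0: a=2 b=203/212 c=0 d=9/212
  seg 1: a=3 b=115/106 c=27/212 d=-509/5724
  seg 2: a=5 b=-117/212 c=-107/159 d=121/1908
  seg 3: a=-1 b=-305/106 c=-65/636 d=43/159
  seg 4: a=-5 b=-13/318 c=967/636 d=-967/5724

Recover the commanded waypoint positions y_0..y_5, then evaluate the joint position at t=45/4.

y_0=2 y_1=3 y_2=5 y_3=-1 y_4=-5 y_5=4
S(45/4) = 9239/13568

y_0 = S_0(0) = a_0 = 2
y_1 = S_1(0) = a_1 = 3
y_2 = S_2(0) = a_2 = 5
y_3 = S_3(0) = a_3 = -1
y_4 = S_4(0) = a_4 = -5
y_5 = S_4(3) = 4
t_q=45/4 is in segment 4 (τ=9/4); S_4(τ)=9239/13568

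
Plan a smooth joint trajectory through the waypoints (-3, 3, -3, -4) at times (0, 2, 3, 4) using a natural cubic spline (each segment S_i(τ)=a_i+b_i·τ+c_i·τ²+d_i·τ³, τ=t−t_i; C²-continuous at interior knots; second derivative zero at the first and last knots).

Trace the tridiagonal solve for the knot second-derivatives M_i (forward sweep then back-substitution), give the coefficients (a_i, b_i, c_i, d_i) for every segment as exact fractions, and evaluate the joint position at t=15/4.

Δ: Δ0=3, Δ1=-6, Δ2=-1
row 1: diag=6, rhs=-54; c'=1/6, d'=-9
row 2: denom=4−1·1/6=23/6; d'=(30−1·-9)/(23/6)=234/23
back: M2=234/23
back: M1=-9−1/6·234/23=-246/23
M: M0=0, M1=-246/23, M2=234/23, M3=0
seg 0: a=-3, c=M0/2=0, d=(M1−M0)/(6·2)=-41/46, b=Δ0−h0·(2M0+M1)/6=151/23
seg 1: a=3, c=M1/2=-123/23, d=(M2−M1)/(6·1)=80/23, b=Δ1−h1·(2M1+M2)/6=-95/23
seg 2: a=-3, c=M2/2=117/23, d=(M3−M2)/(6·1)=-39/23, b=Δ2−h2·(2M2+M3)/6=-101/23
t_q=15/4 → seg 2, τ=3/4; S=-3+-101/23·τ+117/23·τ²+-39/23·τ³=-6105/1472

  seg 0: a=-3 b=151/23 c=0 d=-41/46
  seg 1: a=3 b=-95/23 c=-123/23 d=80/23
  seg 2: a=-3 b=-101/23 c=117/23 d=-39/23
S(15/4) = -6105/1472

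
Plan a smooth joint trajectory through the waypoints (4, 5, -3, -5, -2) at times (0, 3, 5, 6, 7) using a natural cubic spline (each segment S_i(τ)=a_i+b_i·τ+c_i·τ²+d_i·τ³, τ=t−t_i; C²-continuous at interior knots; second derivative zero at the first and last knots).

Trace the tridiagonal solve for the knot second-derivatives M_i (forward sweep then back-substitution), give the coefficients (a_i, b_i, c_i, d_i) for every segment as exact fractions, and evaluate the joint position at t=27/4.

  seg 0: a=4 b=1165/642 c=0 d=-317/1926
  seg 1: a=5 b=-844/321 c=-317/214 d=511/1284
  seg 2: a=-3 b=-1213/321 c=97/107 d=280/321
  seg 3: a=-5 b=209/321 c=377/107 d=-377/321
S(27/4) = -20717/6848

Δ: Δ0=1/3, Δ1=-4, Δ2=-2, Δ3=3
row 1: diag=10, rhs=-26; c'=1/5, d'=-13/5
row 2: denom=6−2·1/5=28/5; d'=(12−2·-13/5)/(28/5)=43/14
row 3: denom=4−1·5/28=107/28; d'=(30−1·43/14)/(107/28)=754/107
back: M3=754/107
back: M2=43/14−5/28·754/107=194/107
back: M1=-13/5−1/5·194/107=-317/107
M: M0=0, M1=-317/107, M2=194/107, M3=754/107, M4=0
seg 0: a=4, c=M0/2=0, d=(M1−M0)/(6·3)=-317/1926, b=Δ0−h0·(2M0+M1)/6=1165/642
seg 1: a=5, c=M1/2=-317/214, d=(M2−M1)/(6·2)=511/1284, b=Δ1−h1·(2M1+M2)/6=-844/321
seg 2: a=-3, c=M2/2=97/107, d=(M3−M2)/(6·1)=280/321, b=Δ2−h2·(2M2+M3)/6=-1213/321
seg 3: a=-5, c=M3/2=377/107, d=(M4−M3)/(6·1)=-377/321, b=Δ3−h3·(2M3+M4)/6=209/321
t_q=27/4 → seg 3, τ=3/4; S=-5+209/321·τ+377/107·τ²+-377/321·τ³=-20717/6848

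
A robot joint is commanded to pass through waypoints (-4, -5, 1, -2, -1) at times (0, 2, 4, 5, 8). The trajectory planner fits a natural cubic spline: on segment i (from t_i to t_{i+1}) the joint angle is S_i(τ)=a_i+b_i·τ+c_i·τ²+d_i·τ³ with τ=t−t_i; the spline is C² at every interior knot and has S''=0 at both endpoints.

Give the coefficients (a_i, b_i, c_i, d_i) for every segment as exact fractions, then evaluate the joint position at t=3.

Δ: Δ0=-1/2, Δ1=3, Δ2=-3, Δ3=1/3
row 1: diag=8, rhs=21; c'=1/4, d'=21/8
row 2: denom=6−2·1/4=11/2; d'=(-36−2·21/8)/(11/2)=-15/2
row 3: denom=8−1·2/11=86/11; d'=(20−1·-15/2)/(86/11)=605/172
back: M3=605/172
back: M2=-15/2−2/11·605/172=-350/43
back: M1=21/8−1/4·-350/43=1603/344
M: M0=0, M1=1603/344, M2=-350/43, M3=605/172, M4=0
seg 0: a=-4, c=M0/2=0, d=(M1−M0)/(6·2)=1603/4128, b=Δ0−h0·(2M0+M1)/6=-2119/1032
seg 1: a=-5, c=M1/2=1603/688, d=(M2−M1)/(6·2)=-4403/4128, b=Δ1−h1·(2M1+M2)/6=1345/516
seg 2: a=1, c=M2/2=-175/43, d=(M3−M2)/(6·1)=2005/1032, b=Δ2−h2·(2M2+M3)/6=-901/1032
seg 3: a=-2, c=M3/2=605/344, d=(M4−M3)/(6·3)=-605/3096, b=Δ3−h3·(2M3+M4)/6=-1643/516
t_q=3 → seg 1, τ=1; S=-5+1345/516·τ+1603/688·τ²+-4403/4128·τ³=-1555/1376

  seg 0: a=-4 b=-2119/1032 c=0 d=1603/4128
  seg 1: a=-5 b=1345/516 c=1603/688 d=-4403/4128
  seg 2: a=1 b=-901/1032 c=-175/43 d=2005/1032
  seg 3: a=-2 b=-1643/516 c=605/344 d=-605/3096
S(3) = -1555/1376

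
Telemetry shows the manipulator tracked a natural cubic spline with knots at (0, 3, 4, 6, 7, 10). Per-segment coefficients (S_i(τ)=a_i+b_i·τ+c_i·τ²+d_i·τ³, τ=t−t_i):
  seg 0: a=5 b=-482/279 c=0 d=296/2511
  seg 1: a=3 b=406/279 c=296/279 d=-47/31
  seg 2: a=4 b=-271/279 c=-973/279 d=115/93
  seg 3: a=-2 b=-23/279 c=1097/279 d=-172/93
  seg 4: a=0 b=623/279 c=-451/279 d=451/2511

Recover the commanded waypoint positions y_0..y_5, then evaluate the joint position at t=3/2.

y_0 = S_0(0) = a_0 = 5
y_1 = S_1(0) = a_1 = 3
y_2 = S_2(0) = a_2 = 4
y_3 = S_3(0) = a_3 = -2
y_4 = S_4(0) = a_4 = 0
y_5 = S_4(3) = -3
t_q=3/2 is in segment 0 (τ=3/2); S_0(τ)=87/31

y_0=5 y_1=3 y_2=4 y_3=-2 y_4=0 y_5=-3
S(3/2) = 87/31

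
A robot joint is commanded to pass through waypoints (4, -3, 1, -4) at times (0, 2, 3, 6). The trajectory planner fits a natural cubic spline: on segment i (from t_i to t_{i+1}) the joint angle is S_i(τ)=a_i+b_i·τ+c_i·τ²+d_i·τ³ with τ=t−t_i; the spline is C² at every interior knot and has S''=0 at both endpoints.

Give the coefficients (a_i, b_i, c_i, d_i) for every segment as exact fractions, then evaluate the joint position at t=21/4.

  seg 0: a=4 b=-1775/282 c=0 d=197/282
  seg 1: a=-3 b=589/282 c=197/47 d=-643/282
  seg 2: a=1 b=512/141 c=-249/94 d=83/282
S(21/4) = -5339/6016

Δ: Δ0=-7/2, Δ1=4, Δ2=-5/3
row 1: diag=6, rhs=45; c'=1/6, d'=15/2
row 2: denom=8−1·1/6=47/6; d'=(-34−1·15/2)/(47/6)=-249/47
back: M2=-249/47
back: M1=15/2−1/6·-249/47=394/47
M: M0=0, M1=394/47, M2=-249/47, M3=0
seg 0: a=4, c=M0/2=0, d=(M1−M0)/(6·2)=197/282, b=Δ0−h0·(2M0+M1)/6=-1775/282
seg 1: a=-3, c=M1/2=197/47, d=(M2−M1)/(6·1)=-643/282, b=Δ1−h1·(2M1+M2)/6=589/282
seg 2: a=1, c=M2/2=-249/94, d=(M3−M2)/(6·3)=83/282, b=Δ2−h2·(2M2+M3)/6=512/141
t_q=21/4 → seg 2, τ=9/4; S=1+512/141·τ+-249/94·τ²+83/282·τ³=-5339/6016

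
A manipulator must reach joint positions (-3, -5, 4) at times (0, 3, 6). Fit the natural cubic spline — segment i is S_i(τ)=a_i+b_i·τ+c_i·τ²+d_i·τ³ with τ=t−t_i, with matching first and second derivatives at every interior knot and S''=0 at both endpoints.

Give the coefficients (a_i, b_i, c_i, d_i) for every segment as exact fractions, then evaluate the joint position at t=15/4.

Δ: Δ0=-2/3, Δ1=3
row 1: diag=12, rhs=22; c'=1/4, d'=11/6
back: M1=11/6
M: M0=0, M1=11/6, M2=0
seg 0: a=-3, c=M0/2=0, d=(M1−M0)/(6·3)=11/108, b=Δ0−h0·(2M0+M1)/6=-19/12
seg 1: a=-5, c=M1/2=11/12, d=(M2−M1)/(6·3)=-11/108, b=Δ1−h1·(2M1+M2)/6=7/6
t_q=15/4 → seg 1, τ=3/4; S=-5+7/6·τ+11/12·τ²+-11/108·τ³=-935/256

  seg 0: a=-3 b=-19/12 c=0 d=11/108
  seg 1: a=-5 b=7/6 c=11/12 d=-11/108
S(15/4) = -935/256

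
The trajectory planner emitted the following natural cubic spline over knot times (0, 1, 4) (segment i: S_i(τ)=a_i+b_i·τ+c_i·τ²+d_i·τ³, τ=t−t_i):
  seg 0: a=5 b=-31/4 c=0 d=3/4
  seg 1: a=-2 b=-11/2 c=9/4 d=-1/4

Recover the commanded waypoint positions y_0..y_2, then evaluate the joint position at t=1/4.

y_0=5 y_1=-2 y_2=-5
S(1/4) = 787/256

y_0 = S_0(0) = a_0 = 5
y_1 = S_1(0) = a_1 = -2
y_2 = S_1(3) = -5
t_q=1/4 is in segment 0 (τ=1/4); S_0(τ)=787/256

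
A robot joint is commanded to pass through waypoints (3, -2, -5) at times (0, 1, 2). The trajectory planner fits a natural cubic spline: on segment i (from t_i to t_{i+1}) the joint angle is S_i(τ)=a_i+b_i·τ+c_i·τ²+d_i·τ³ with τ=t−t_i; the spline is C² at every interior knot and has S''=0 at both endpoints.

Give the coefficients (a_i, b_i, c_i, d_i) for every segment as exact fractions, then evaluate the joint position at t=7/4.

Δ: Δ0=-5, Δ1=-3
row 1: diag=4, rhs=12; c'=1/4, d'=3
back: M1=3
M: M0=0, M1=3, M2=0
seg 0: a=3, c=M0/2=0, d=(M1−M0)/(6·1)=1/2, b=Δ0−h0·(2M0+M1)/6=-11/2
seg 1: a=-2, c=M1/2=3/2, d=(M2−M1)/(6·1)=-1/2, b=Δ1−h1·(2M1+M2)/6=-4
t_q=7/4 → seg 1, τ=3/4; S=-2+-4·τ+3/2·τ²+-1/2·τ³=-559/128

  seg 0: a=3 b=-11/2 c=0 d=1/2
  seg 1: a=-2 b=-4 c=3/2 d=-1/2
S(7/4) = -559/128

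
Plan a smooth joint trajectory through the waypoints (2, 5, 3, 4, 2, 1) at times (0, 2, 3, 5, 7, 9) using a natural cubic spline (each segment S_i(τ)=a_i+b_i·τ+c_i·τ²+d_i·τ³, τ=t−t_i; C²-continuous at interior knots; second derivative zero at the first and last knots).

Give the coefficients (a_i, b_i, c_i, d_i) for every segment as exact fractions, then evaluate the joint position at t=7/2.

Δ: Δ0=3/2, Δ1=-2, Δ2=1/2, Δ3=-1, Δ4=-1/2
row 1: diag=6, rhs=-21; c'=1/6, d'=-7/2
row 2: denom=6−1·1/6=35/6; d'=(15−1·-7/2)/(35/6)=111/35
row 3: denom=8−2·12/35=256/35; d'=(-9−2·111/35)/(256/35)=-537/256
row 4: denom=8−2·35/128=477/64; d'=(3−2·-537/256)/(477/64)=307/318
back: M4=307/318
back: M3=-537/256−35/128·307/318=-751/318
back: M2=111/35−12/35·-751/318=211/53
back: M1=-7/2−1/6·211/53=-662/159
M: M0=0, M1=-662/159, M2=211/53, M3=-751/318, M4=307/318, M5=0
seg 0: a=2, c=M0/2=0, d=(M1−M0)/(6·2)=-331/954, b=Δ0−h0·(2M0+M1)/6=2755/954
seg 1: a=5, c=M1/2=-331/159, d=(M2−M1)/(6·1)=1295/954, b=Δ1−h1·(2M1+M2)/6=-1217/954
seg 2: a=3, c=M2/2=211/106, d=(M3−M2)/(6·2)=-2017/3816, b=Δ2−h2·(2M2+M3)/6=-652/477
seg 3: a=4, c=M3/2=-751/636, d=(M4−M3)/(6·2)=529/1908, b=Δ3−h3·(2M3+M4)/6=241/954
seg 4: a=2, c=M4/2=307/636, d=(M5−M4)/(6·2)=-307/3816, b=Δ4−h4·(2M4+M5)/6=-1091/954
t_q=7/2 → seg 2, τ=1/2; S=3+-652/477·τ+211/106·τ²+-2017/3816·τ³=27965/10176

  seg 0: a=2 b=2755/954 c=0 d=-331/954
  seg 1: a=5 b=-1217/954 c=-331/159 d=1295/954
  seg 2: a=3 b=-652/477 c=211/106 d=-2017/3816
  seg 3: a=4 b=241/954 c=-751/636 d=529/1908
  seg 4: a=2 b=-1091/954 c=307/636 d=-307/3816
S(7/2) = 27965/10176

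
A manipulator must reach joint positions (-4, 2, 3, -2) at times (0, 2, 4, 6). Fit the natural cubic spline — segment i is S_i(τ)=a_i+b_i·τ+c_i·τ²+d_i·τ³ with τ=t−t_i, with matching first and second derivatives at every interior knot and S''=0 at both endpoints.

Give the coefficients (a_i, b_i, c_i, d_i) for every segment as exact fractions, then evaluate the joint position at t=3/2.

Δ: Δ0=3, Δ1=1/2, Δ2=-5/2
row 1: diag=8, rhs=-15; c'=1/4, d'=-15/8
row 2: denom=8−2·1/4=15/2; d'=(-18−2·-15/8)/(15/2)=-19/10
back: M2=-19/10
back: M1=-15/8−1/4·-19/10=-7/5
M: M0=0, M1=-7/5, M2=-19/10, M3=0
seg 0: a=-4, c=M0/2=0, d=(M1−M0)/(6·2)=-7/60, b=Δ0−h0·(2M0+M1)/6=52/15
seg 1: a=2, c=M1/2=-7/10, d=(M2−M1)/(6·2)=-1/24, b=Δ1−h1·(2M1+M2)/6=31/15
seg 2: a=3, c=M2/2=-19/20, d=(M3−M2)/(6·2)=19/120, b=Δ2−h2·(2M2+M3)/6=-37/30
t_q=3/2 → seg 0, τ=3/2; S=-4+52/15·τ+0·τ²+-7/60·τ³=129/160

  seg 0: a=-4 b=52/15 c=0 d=-7/60
  seg 1: a=2 b=31/15 c=-7/10 d=-1/24
  seg 2: a=3 b=-37/30 c=-19/20 d=19/120
S(3/2) = 129/160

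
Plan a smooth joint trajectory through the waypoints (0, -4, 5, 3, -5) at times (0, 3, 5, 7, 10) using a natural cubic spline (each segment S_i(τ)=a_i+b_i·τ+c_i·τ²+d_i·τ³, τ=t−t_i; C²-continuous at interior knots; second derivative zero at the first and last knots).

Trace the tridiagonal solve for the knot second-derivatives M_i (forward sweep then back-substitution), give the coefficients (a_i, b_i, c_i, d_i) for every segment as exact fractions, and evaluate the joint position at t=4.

Δ: Δ0=-4/3, Δ1=9/2, Δ2=-1, Δ3=-8/3
row 1: diag=10, rhs=35; c'=1/5, d'=7/2
row 2: denom=8−2·1/5=38/5; d'=(-33−2·7/2)/(38/5)=-100/19
row 3: denom=10−2·5/19=180/19; d'=(-10−2·-100/19)/(180/19)=1/18
back: M3=1/18
back: M2=-100/19−5/19·1/18=-95/18
back: M1=7/2−1/5·-95/18=41/9
M: M0=0, M1=41/9, M2=-95/18, M3=1/18, M4=0
seg 0: a=0, c=M0/2=0, d=(M1−M0)/(6·3)=41/162, b=Δ0−h0·(2M0+M1)/6=-65/18
seg 1: a=-4, c=M1/2=41/18, d=(M2−M1)/(6·2)=-59/72, b=Δ1−h1·(2M1+M2)/6=29/9
seg 2: a=5, c=M2/2=-95/36, d=(M3−M2)/(6·2)=4/9, b=Δ2−h2·(2M2+M3)/6=5/2
seg 3: a=3, c=M3/2=1/36, d=(M4−M3)/(6·3)=-1/324, b=Δ3−h3·(2M3+M4)/6=-49/18
t_q=4 → seg 1, τ=1; S=-4+29/9·τ+41/18·τ²+-59/72·τ³=49/72

  seg 0: a=0 b=-65/18 c=0 d=41/162
  seg 1: a=-4 b=29/9 c=41/18 d=-59/72
  seg 2: a=5 b=5/2 c=-95/36 d=4/9
  seg 3: a=3 b=-49/18 c=1/36 d=-1/324
S(4) = 49/72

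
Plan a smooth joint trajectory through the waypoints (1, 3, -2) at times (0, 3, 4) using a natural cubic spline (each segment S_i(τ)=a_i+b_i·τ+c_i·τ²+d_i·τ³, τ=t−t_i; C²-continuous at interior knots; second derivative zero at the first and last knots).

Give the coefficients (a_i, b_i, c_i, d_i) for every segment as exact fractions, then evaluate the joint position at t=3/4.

  seg 0: a=1 b=67/24 c=0 d=-17/72
  seg 1: a=3 b=-43/12 c=-17/8 d=17/24
S(3/4) = 1533/512

Δ: Δ0=2/3, Δ1=-5
row 1: diag=8, rhs=-34; c'=1/8, d'=-17/4
back: M1=-17/4
M: M0=0, M1=-17/4, M2=0
seg 0: a=1, c=M0/2=0, d=(M1−M0)/(6·3)=-17/72, b=Δ0−h0·(2M0+M1)/6=67/24
seg 1: a=3, c=M1/2=-17/8, d=(M2−M1)/(6·1)=17/24, b=Δ1−h1·(2M1+M2)/6=-43/12
t_q=3/4 → seg 0, τ=3/4; S=1+67/24·τ+0·τ²+-17/72·τ³=1533/512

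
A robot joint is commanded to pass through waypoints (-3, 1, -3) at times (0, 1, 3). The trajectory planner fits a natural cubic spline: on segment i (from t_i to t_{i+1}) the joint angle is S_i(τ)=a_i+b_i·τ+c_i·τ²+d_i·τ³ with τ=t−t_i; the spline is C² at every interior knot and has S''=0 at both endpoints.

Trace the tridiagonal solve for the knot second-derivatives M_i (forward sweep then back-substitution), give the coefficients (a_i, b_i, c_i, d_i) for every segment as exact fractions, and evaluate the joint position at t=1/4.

Δ: Δ0=4, Δ1=-2
row 1: diag=6, rhs=-36; c'=1/3, d'=-6
back: M1=-6
M: M0=0, M1=-6, M2=0
seg 0: a=-3, c=M0/2=0, d=(M1−M0)/(6·1)=-1, b=Δ0−h0·(2M0+M1)/6=5
seg 1: a=1, c=M1/2=-3, d=(M2−M1)/(6·2)=1/2, b=Δ1−h1·(2M1+M2)/6=2
t_q=1/4 → seg 0, τ=1/4; S=-3+5·τ+0·τ²+-1·τ³=-113/64

  seg 0: a=-3 b=5 c=0 d=-1
  seg 1: a=1 b=2 c=-3 d=1/2
S(1/4) = -113/64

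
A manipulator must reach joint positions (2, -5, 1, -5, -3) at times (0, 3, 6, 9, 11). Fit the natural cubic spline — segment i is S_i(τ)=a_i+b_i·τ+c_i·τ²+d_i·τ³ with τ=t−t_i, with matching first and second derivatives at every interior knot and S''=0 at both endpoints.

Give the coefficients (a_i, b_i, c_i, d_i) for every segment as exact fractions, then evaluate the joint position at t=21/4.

Δ: Δ0=-7/3, Δ1=2, Δ2=-2, Δ3=1
row 1: diag=12, rhs=26; c'=1/4, d'=13/6
row 2: denom=12−3·1/4=45/4; d'=(-24−3·13/6)/(45/4)=-122/45
row 3: denom=10−3·4/15=46/5; d'=(18−3·-122/45)/(46/5)=196/69
back: M3=196/69
back: M2=-122/45−4/15·196/69=-718/207
back: M1=13/6−1/4·-718/207=628/207
M: M0=0, M1=628/207, M2=-718/207, M3=196/69, M4=0
seg 0: a=2, c=M0/2=0, d=(M1−M0)/(6·3)=314/1863, b=Δ0−h0·(2M0+M1)/6=-797/207
seg 1: a=-5, c=M1/2=314/207, d=(M2−M1)/(6·3)=-673/1863, b=Δ1−h1·(2M1+M2)/6=145/207
seg 2: a=1, c=M2/2=-359/207, d=(M3−M2)/(6·3)=653/1863, b=Δ2−h2·(2M2+M3)/6=10/207
seg 3: a=-5, c=M3/2=98/69, d=(M4−M3)/(6·2)=-49/207, b=Δ3−h3·(2M3+M4)/6=-185/207
t_q=21/4 → seg 1, τ=9/4; S=-5+145/207·τ+314/207·τ²+-673/1863·τ³=9/64

  seg 0: a=2 b=-797/207 c=0 d=314/1863
  seg 1: a=-5 b=145/207 c=314/207 d=-673/1863
  seg 2: a=1 b=10/207 c=-359/207 d=653/1863
  seg 3: a=-5 b=-185/207 c=98/69 d=-49/207
S(21/4) = 9/64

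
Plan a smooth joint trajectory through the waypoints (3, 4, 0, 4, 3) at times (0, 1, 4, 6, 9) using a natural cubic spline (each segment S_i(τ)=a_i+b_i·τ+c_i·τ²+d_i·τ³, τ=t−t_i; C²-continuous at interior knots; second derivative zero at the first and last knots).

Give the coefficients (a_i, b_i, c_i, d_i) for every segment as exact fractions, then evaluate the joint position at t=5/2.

  seg 0: a=3 b=508/339 c=0 d=-169/339
  seg 1: a=4 b=1/339 c=-169/113 d=356/1017
  seg 2: a=0 b=163/339 c=187/113 d=-607/1356
  seg 3: a=4 b=586/339 c=-233/226 d=233/2034
S(5/2) = 823/452

Δ: Δ0=1, Δ1=-4/3, Δ2=2, Δ3=-1/3
row 1: diag=8, rhs=-14; c'=3/8, d'=-7/4
row 2: denom=10−3·3/8=71/8; d'=(20−3·-7/4)/(71/8)=202/71
row 3: denom=10−2·16/71=678/71; d'=(-14−2·202/71)/(678/71)=-233/113
back: M3=-233/113
back: M2=202/71−16/71·-233/113=374/113
back: M1=-7/4−3/8·374/113=-338/113
M: M0=0, M1=-338/113, M2=374/113, M3=-233/113, M4=0
seg 0: a=3, c=M0/2=0, d=(M1−M0)/(6·1)=-169/339, b=Δ0−h0·(2M0+M1)/6=508/339
seg 1: a=4, c=M1/2=-169/113, d=(M2−M1)/(6·3)=356/1017, b=Δ1−h1·(2M1+M2)/6=1/339
seg 2: a=0, c=M2/2=187/113, d=(M3−M2)/(6·2)=-607/1356, b=Δ2−h2·(2M2+M3)/6=163/339
seg 3: a=4, c=M3/2=-233/226, d=(M4−M3)/(6·3)=233/2034, b=Δ3−h3·(2M3+M4)/6=586/339
t_q=5/2 → seg 1, τ=3/2; S=4+1/339·τ+-169/113·τ²+356/1017·τ³=823/452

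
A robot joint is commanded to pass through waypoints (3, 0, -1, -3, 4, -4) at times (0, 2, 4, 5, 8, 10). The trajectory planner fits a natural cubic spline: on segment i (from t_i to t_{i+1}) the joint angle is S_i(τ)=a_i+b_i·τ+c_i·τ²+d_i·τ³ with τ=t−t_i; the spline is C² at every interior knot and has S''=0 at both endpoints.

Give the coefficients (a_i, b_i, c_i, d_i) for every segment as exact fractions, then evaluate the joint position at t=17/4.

  seg 0: a=3 b=-4555/2283 c=0 d=2261/18264
  seg 1: a=0 b=-2327/4566 c=2261/3044 d=-6739/18264
  seg 2: a=-1 b=-4489/2283 c=-2239/1522 d=6563/4566
  seg 3: a=-3 b=-2723/4566 c=2162/761 d=-8513/13698
  seg 4: a=4 b=-754/2283 c=-4189/1522 d=4189/9132
S(17/4) = -152059/97408

Δ: Δ0=-3/2, Δ1=-1/2, Δ2=-2, Δ3=7/3, Δ4=-4
row 1: diag=8, rhs=6; c'=1/4, d'=3/4
row 2: denom=6−2·1/4=11/2; d'=(-9−2·3/4)/(11/2)=-21/11
row 3: denom=8−1·2/11=86/11; d'=(26−1·-21/11)/(86/11)=307/86
row 4: denom=10−3·33/86=761/86; d'=(-38−3·307/86)/(761/86)=-4189/761
back: M4=-4189/761
back: M3=307/86−33/86·-4189/761=4324/761
back: M2=-21/11−2/11·4324/761=-2239/761
back: M1=3/4−1/4·-2239/761=2261/1522
M: M0=0, M1=2261/1522, M2=-2239/761, M3=4324/761, M4=-4189/761, M5=0
seg 0: a=3, c=M0/2=0, d=(M1−M0)/(6·2)=2261/18264, b=Δ0−h0·(2M0+M1)/6=-4555/2283
seg 1: a=0, c=M1/2=2261/3044, d=(M2−M1)/(6·2)=-6739/18264, b=Δ1−h1·(2M1+M2)/6=-2327/4566
seg 2: a=-1, c=M2/2=-2239/1522, d=(M3−M2)/(6·1)=6563/4566, b=Δ2−h2·(2M2+M3)/6=-4489/2283
seg 3: a=-3, c=M3/2=2162/761, d=(M4−M3)/(6·3)=-8513/13698, b=Δ3−h3·(2M3+M4)/6=-2723/4566
seg 4: a=4, c=M4/2=-4189/1522, d=(M5−M4)/(6·2)=4189/9132, b=Δ4−h4·(2M4+M5)/6=-754/2283
t_q=17/4 → seg 2, τ=1/4; S=-1+-4489/2283·τ+-2239/1522·τ²+6563/4566·τ³=-152059/97408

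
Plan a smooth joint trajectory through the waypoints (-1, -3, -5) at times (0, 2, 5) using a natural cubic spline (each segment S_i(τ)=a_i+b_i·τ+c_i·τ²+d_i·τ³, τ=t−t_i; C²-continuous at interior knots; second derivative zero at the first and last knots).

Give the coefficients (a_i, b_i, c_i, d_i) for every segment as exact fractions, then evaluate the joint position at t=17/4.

  seg 0: a=-1 b=-16/15 c=0 d=1/60
  seg 1: a=-3 b=-13/15 c=1/10 d=-1/90
S(17/4) = -585/128

Δ: Δ0=-1, Δ1=-2/3
row 1: diag=10, rhs=2; c'=3/10, d'=1/5
back: M1=1/5
M: M0=0, M1=1/5, M2=0
seg 0: a=-1, c=M0/2=0, d=(M1−M0)/(6·2)=1/60, b=Δ0−h0·(2M0+M1)/6=-16/15
seg 1: a=-3, c=M1/2=1/10, d=(M2−M1)/(6·3)=-1/90, b=Δ1−h1·(2M1+M2)/6=-13/15
t_q=17/4 → seg 1, τ=9/4; S=-3+-13/15·τ+1/10·τ²+-1/90·τ³=-585/128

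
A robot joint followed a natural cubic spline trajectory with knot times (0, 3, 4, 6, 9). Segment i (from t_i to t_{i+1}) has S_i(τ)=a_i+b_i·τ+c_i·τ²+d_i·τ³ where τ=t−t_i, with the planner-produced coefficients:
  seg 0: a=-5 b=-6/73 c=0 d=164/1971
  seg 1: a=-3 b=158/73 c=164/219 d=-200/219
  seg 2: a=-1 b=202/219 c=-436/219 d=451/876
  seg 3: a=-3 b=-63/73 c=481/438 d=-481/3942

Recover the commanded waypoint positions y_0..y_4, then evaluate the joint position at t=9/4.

y_0=-5 y_1=-3 y_2=-1 y_3=-3 y_4=1
S(9/4) = -4949/1168

y_0 = S_0(0) = a_0 = -5
y_1 = S_1(0) = a_1 = -3
y_2 = S_2(0) = a_2 = -1
y_3 = S_3(0) = a_3 = -3
y_4 = S_3(3) = 1
t_q=9/4 is in segment 0 (τ=9/4); S_0(τ)=-4949/1168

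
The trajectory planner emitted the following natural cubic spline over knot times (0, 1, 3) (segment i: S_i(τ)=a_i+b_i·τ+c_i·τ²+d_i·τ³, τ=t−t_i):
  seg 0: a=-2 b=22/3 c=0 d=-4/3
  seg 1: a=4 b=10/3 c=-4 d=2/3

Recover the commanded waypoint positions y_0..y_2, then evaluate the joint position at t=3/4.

y_0 = S_0(0) = a_0 = -2
y_1 = S_1(0) = a_1 = 4
y_2 = S_1(2) = 0
t_q=3/4 is in segment 0 (τ=3/4); S_0(τ)=47/16

y_0=-2 y_1=4 y_2=0
S(3/4) = 47/16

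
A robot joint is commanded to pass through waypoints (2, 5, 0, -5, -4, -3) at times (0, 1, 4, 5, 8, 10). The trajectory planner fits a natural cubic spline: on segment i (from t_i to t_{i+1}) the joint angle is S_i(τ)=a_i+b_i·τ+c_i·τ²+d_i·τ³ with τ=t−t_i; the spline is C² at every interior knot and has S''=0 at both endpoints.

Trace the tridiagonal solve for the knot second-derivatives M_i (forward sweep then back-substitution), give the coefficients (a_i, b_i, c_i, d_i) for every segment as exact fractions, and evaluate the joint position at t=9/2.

Δ: Δ0=3, Δ1=-5/3, Δ2=-5, Δ3=1/3, Δ4=1/2
row 1: diag=8, rhs=-28; c'=3/8, d'=-7/2
row 2: denom=8−3·3/8=55/8; d'=(-20−3·-7/2)/(55/8)=-76/55
row 3: denom=8−1·8/55=432/55; d'=(32−1·-76/55)/(432/55)=17/4
row 4: denom=10−3·55/144=425/48; d'=(1−3·17/4)/(425/48)=-564/425
back: M4=-564/425
back: M3=17/4−55/144·-564/425=1213/255
back: M2=-76/55−8/55·1213/255=-2644/1275
back: M1=-7/2−3/8·-2644/1275=-1157/425
M: M0=0, M1=-1157/425, M2=-2644/1275, M3=1213/255, M4=-564/425, M5=0
seg 0: a=2, c=M0/2=0, d=(M1−M0)/(6·1)=-1157/2550, b=Δ0−h0·(2M0+M1)/6=8807/2550
seg 1: a=5, c=M1/2=-1157/850, d=(M2−M1)/(6·3)=827/22950, b=Δ1−h1·(2M1+M2)/6=2668/1275
seg 2: a=0, c=M2/2=-1322/1275, d=(M3−M2)/(6·1)=2903/2550, b=Δ2−h2·(2M2+M3)/6=-13009/2550
seg 3: a=-5, c=M3/2=1213/510, d=(M4−M3)/(6·3)=-7757/22950, b=Δ3−h3·(2M3+M4)/6=-94/25
seg 4: a=-4, c=M4/2=-282/425, d=(M5−M4)/(6·2)=47/425, b=Δ4−h4·(2M4+M5)/6=1177/850
t_q=9/2 → seg 2, τ=1/2; S=0+-13009/2550·τ+-1322/1275·τ²+2903/2550·τ³=-54421/20400

  seg 0: a=2 b=8807/2550 c=0 d=-1157/2550
  seg 1: a=5 b=2668/1275 c=-1157/850 d=827/22950
  seg 2: a=0 b=-13009/2550 c=-1322/1275 d=2903/2550
  seg 3: a=-5 b=-94/25 c=1213/510 d=-7757/22950
  seg 4: a=-4 b=1177/850 c=-282/425 d=47/425
S(9/2) = -54421/20400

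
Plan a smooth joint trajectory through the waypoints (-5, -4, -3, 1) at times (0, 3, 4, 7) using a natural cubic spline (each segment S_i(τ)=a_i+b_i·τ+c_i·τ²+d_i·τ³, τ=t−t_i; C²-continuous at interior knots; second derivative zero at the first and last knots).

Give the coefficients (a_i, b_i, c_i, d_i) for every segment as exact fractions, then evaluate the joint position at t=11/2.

Δ: Δ0=1/3, Δ1=1, Δ2=4/3
row 1: diag=8, rhs=4; c'=1/8, d'=1/2
row 2: denom=8−1·1/8=63/8; d'=(2−1·1/2)/(63/8)=4/21
back: M2=4/21
back: M1=1/2−1/8·4/21=10/21
M: M0=0, M1=10/21, M2=4/21, M3=0
seg 0: a=-5, c=M0/2=0, d=(M1−M0)/(6·3)=5/189, b=Δ0−h0·(2M0+M1)/6=2/21
seg 1: a=-4, c=M1/2=5/21, d=(M2−M1)/(6·1)=-1/21, b=Δ1−h1·(2M1+M2)/6=17/21
seg 2: a=-3, c=M2/2=2/21, d=(M3−M2)/(6·3)=-2/189, b=Δ2−h2·(2M2+M3)/6=8/7
t_q=11/2 → seg 2, τ=3/2; S=-3+8/7·τ+2/21·τ²+-2/189·τ³=-31/28

  seg 0: a=-5 b=2/21 c=0 d=5/189
  seg 1: a=-4 b=17/21 c=5/21 d=-1/21
  seg 2: a=-3 b=8/7 c=2/21 d=-2/189
S(11/2) = -31/28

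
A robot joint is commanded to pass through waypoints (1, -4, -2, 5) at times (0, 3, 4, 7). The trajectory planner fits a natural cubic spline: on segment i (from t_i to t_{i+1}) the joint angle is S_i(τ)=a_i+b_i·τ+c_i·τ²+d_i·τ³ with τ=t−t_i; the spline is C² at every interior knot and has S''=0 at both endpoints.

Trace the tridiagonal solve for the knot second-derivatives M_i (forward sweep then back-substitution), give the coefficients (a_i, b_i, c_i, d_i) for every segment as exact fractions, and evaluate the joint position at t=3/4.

Δ: Δ0=-5/3, Δ1=2, Δ2=7/3
row 1: diag=8, rhs=22; c'=1/8, d'=11/4
row 2: denom=8−1·1/8=63/8; d'=(2−1·11/4)/(63/8)=-2/21
back: M2=-2/21
back: M1=11/4−1/8·-2/21=58/21
M: M0=0, M1=58/21, M2=-2/21, M3=0
seg 0: a=1, c=M0/2=0, d=(M1−M0)/(6·3)=29/189, b=Δ0−h0·(2M0+M1)/6=-64/21
seg 1: a=-4, c=M1/2=29/21, d=(M2−M1)/(6·1)=-10/21, b=Δ1−h1·(2M1+M2)/6=23/21
seg 2: a=-2, c=M2/2=-1/21, d=(M3−M2)/(6·3)=1/189, b=Δ2−h2·(2M2+M3)/6=17/7
t_q=3/4 → seg 0, τ=3/4; S=1+-64/21·τ+0·τ²+29/189·τ³=-547/448

  seg 0: a=1 b=-64/21 c=0 d=29/189
  seg 1: a=-4 b=23/21 c=29/21 d=-10/21
  seg 2: a=-2 b=17/7 c=-1/21 d=1/189
S(3/4) = -547/448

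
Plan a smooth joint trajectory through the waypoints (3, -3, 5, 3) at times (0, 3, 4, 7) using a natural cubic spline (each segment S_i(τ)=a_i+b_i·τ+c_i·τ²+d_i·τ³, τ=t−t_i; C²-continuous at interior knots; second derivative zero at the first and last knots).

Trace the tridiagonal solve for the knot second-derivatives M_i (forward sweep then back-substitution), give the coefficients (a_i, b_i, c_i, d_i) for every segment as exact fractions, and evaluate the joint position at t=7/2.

  seg 0: a=3 b=-56/9 c=0 d=38/81
  seg 1: a=-3 b=58/9 c=38/9 d=-8/3
  seg 2: a=5 b=62/9 c=-34/9 d=34/81
S(7/2) = 17/18

Δ: Δ0=-2, Δ1=8, Δ2=-2/3
row 1: diag=8, rhs=60; c'=1/8, d'=15/2
row 2: denom=8−1·1/8=63/8; d'=(-52−1·15/2)/(63/8)=-68/9
back: M2=-68/9
back: M1=15/2−1/8·-68/9=76/9
M: M0=0, M1=76/9, M2=-68/9, M3=0
seg 0: a=3, c=M0/2=0, d=(M1−M0)/(6·3)=38/81, b=Δ0−h0·(2M0+M1)/6=-56/9
seg 1: a=-3, c=M1/2=38/9, d=(M2−M1)/(6·1)=-8/3, b=Δ1−h1·(2M1+M2)/6=58/9
seg 2: a=5, c=M2/2=-34/9, d=(M3−M2)/(6·3)=34/81, b=Δ2−h2·(2M2+M3)/6=62/9
t_q=7/2 → seg 1, τ=1/2; S=-3+58/9·τ+38/9·τ²+-8/3·τ³=17/18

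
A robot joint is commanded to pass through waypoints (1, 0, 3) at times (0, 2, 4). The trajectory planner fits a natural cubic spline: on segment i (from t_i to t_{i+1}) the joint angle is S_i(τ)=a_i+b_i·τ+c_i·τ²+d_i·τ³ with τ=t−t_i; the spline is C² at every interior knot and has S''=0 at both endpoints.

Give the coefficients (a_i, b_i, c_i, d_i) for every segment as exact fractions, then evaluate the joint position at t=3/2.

Δ: Δ0=-1/2, Δ1=3/2
row 1: diag=8, rhs=12; c'=1/4, d'=3/2
back: M1=3/2
M: M0=0, M1=3/2, M2=0
seg 0: a=1, c=M0/2=0, d=(M1−M0)/(6·2)=1/8, b=Δ0−h0·(2M0+M1)/6=-1
seg 1: a=0, c=M1/2=3/4, d=(M2−M1)/(6·2)=-1/8, b=Δ1−h1·(2M1+M2)/6=1/2
t_q=3/2 → seg 0, τ=3/2; S=1+-1·τ+0·τ²+1/8·τ³=-5/64

  seg 0: a=1 b=-1 c=0 d=1/8
  seg 1: a=0 b=1/2 c=3/4 d=-1/8
S(3/2) = -5/64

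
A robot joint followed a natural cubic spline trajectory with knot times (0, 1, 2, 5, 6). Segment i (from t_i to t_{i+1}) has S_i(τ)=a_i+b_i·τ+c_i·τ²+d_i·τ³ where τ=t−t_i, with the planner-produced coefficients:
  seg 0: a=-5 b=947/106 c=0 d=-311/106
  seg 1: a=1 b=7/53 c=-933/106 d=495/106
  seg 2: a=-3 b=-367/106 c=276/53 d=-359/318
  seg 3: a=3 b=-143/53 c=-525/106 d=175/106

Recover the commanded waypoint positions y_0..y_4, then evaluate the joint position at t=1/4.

y_0=-5 y_1=1 y_2=-3 y_3=3 y_4=-3
S(1/4) = -19079/6784

y_0 = S_0(0) = a_0 = -5
y_1 = S_1(0) = a_1 = 1
y_2 = S_2(0) = a_2 = -3
y_3 = S_3(0) = a_3 = 3
y_4 = S_3(1) = -3
t_q=1/4 is in segment 0 (τ=1/4); S_0(τ)=-19079/6784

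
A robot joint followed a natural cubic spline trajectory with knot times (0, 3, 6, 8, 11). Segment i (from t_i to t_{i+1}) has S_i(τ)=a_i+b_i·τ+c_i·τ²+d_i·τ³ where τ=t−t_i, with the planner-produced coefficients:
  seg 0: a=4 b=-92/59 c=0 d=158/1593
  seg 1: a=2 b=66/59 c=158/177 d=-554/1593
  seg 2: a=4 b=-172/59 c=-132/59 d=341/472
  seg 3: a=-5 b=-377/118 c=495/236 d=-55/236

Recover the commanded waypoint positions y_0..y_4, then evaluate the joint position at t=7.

y_0 = S_0(0) = a_0 = 4
y_1 = S_1(0) = a_1 = 2
y_2 = S_2(0) = a_2 = 4
y_3 = S_3(0) = a_3 = -5
y_4 = S_3(3) = -2
t_q=7 is in segment 2 (τ=1); S_2(τ)=-203/472

y_0=4 y_1=2 y_2=4 y_3=-5 y_4=-2
S(7) = -203/472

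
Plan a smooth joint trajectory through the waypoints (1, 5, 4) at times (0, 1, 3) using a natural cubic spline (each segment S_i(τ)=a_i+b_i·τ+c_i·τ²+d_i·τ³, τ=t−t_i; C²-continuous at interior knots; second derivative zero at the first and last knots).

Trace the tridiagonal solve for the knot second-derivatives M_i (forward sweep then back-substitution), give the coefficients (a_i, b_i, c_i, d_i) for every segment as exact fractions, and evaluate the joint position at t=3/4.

  seg 0: a=1 b=19/4 c=0 d=-3/4
  seg 1: a=5 b=5/2 c=-9/4 d=3/8
S(3/4) = 1087/256

Δ: Δ0=4, Δ1=-1/2
row 1: diag=6, rhs=-27; c'=1/3, d'=-9/2
back: M1=-9/2
M: M0=0, M1=-9/2, M2=0
seg 0: a=1, c=M0/2=0, d=(M1−M0)/(6·1)=-3/4, b=Δ0−h0·(2M0+M1)/6=19/4
seg 1: a=5, c=M1/2=-9/4, d=(M2−M1)/(6·2)=3/8, b=Δ1−h1·(2M1+M2)/6=5/2
t_q=3/4 → seg 0, τ=3/4; S=1+19/4·τ+0·τ²+-3/4·τ³=1087/256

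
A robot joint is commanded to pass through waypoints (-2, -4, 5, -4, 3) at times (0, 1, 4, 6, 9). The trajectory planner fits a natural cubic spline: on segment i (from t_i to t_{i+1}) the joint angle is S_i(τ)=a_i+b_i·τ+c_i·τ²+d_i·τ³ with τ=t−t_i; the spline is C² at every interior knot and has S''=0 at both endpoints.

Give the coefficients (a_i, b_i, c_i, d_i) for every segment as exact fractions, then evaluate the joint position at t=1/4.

Δ: Δ0=-2, Δ1=3, Δ2=-9/2, Δ3=7/3
row 1: diag=8, rhs=30; c'=3/8, d'=15/4
row 2: denom=10−3·3/8=71/8; d'=(-45−3·15/4)/(71/8)=-450/71
row 3: denom=10−2·16/71=678/71; d'=(41−2·-450/71)/(678/71)=3811/678
back: M3=3811/678
back: M2=-450/71−16/71·3811/678=-2578/339
back: M1=15/4−3/8·-2578/339=746/113
M: M0=0, M1=746/113, M2=-2578/339, M3=3811/678, M4=0
seg 0: a=-2, c=M0/2=0, d=(M1−M0)/(6·1)=373/339, b=Δ0−h0·(2M0+M1)/6=-1051/339
seg 1: a=-4, c=M1/2=373/113, d=(M2−M1)/(6·3)=-2408/3051, b=Δ1−h1·(2M1+M2)/6=68/339
seg 2: a=5, c=M2/2=-1289/339, d=(M3−M2)/(6·2)=2989/2712, b=Δ2−h2·(2M2+M3)/6=-442/339
seg 3: a=-4, c=M3/2=3811/1356, d=(M4−M3)/(6·3)=-3811/12204, b=Δ3−h3·(2M3+M4)/6=-743/226
t_q=1/4 → seg 0, τ=1/4; S=-2+-1051/339·τ+0·τ²+373/339·τ³=-19945/7232

  seg 0: a=-2 b=-1051/339 c=0 d=373/339
  seg 1: a=-4 b=68/339 c=373/113 d=-2408/3051
  seg 2: a=5 b=-442/339 c=-1289/339 d=2989/2712
  seg 3: a=-4 b=-743/226 c=3811/1356 d=-3811/12204
S(1/4) = -19945/7232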